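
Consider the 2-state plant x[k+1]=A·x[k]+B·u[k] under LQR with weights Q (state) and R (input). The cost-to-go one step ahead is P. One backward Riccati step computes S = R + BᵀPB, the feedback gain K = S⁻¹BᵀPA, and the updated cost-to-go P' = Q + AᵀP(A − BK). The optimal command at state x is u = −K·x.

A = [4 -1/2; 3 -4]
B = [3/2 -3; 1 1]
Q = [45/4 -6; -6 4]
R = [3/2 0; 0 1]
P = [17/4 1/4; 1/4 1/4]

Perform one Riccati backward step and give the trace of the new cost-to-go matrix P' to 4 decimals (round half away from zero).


22.5593

BᵀP = [6.6250 0.6250; -12.5000 -0.5000]
S = R + BᵀPB = [3/2 0; 0 1] + [10.5625 -19.2500; -19.2500 37.0000] = [12.0625 -19.2500; -19.2500 38.0000]
BᵀPA = [28.3750 -5.8125; -51.5000 8.2500]
K = S⁻¹·BᵀPA = [0.9893 -0.7068; -0.8541 -0.1409]
A−BK = [-0.0463 0.1374; 2.8648 -3.1523]
AᵀP(A−BK) = [4.1922 -3.0783; -3.0783 3.1171]
P' = Q + AᵀP(A−BK) = [15.4422 -9.0783; -9.0783 7.1171]
tr(P') = 22.5593


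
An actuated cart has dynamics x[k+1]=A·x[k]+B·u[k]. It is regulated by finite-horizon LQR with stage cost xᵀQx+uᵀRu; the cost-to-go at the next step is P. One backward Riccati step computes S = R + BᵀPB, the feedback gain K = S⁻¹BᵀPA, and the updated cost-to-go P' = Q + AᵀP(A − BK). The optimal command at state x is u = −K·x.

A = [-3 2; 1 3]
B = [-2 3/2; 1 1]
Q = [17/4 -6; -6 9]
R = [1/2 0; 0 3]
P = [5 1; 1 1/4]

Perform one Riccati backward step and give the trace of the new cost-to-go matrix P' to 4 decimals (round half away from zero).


BᵀP = [-9.0000 -1.7500; 8.5000 1.7500]
S = R + BᵀPB = [1/2 0; 0 3] + [16.2500 -15.2500; -15.2500 14.5000] = [16.7500 -15.2500; -15.2500 17.5000]
BᵀPA = [25.2500 -23.2500; -23.7500 22.2500]
K = S⁻¹·BᵀPA = [1.3158 -1.1156; -0.2105 0.2993]
A−BK = [-0.0526 -0.6801; -0.1053 3.8163]
AᵀP(A−BK) = [1.0263 -0.9737; -0.9737 1.6538]
P' = Q + AᵀP(A−BK) = [5.2763 -6.9737; -6.9737 10.6538]
tr(P') = 15.9301

15.9301


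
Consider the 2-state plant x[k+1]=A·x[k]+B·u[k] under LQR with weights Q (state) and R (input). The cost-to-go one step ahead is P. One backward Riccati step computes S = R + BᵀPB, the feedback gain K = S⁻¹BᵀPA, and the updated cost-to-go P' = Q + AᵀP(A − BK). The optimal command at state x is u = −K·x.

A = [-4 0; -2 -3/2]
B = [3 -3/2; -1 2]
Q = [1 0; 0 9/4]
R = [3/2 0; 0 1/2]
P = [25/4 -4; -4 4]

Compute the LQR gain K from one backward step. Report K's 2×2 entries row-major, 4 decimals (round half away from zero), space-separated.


-1.5512 -0.2584 -1.1193 -0.6980

BᵀP = [22.7500 -16.0000; -17.3750 14.0000]
S = R + BᵀPB = [3/2 0; 0 1/2] + [84.2500 -66.1250; -66.1250 54.0625] = [85.7500 -66.1250; -66.1250 54.5625]
BᵀPA = [-59.0000 24.0000; 41.5000 -21.0000]
K = S⁻¹·BᵀPA = [-1.5512 -0.2584; -1.1193 -0.6980]
A−BK = [-1.0254 -0.2719; -1.3126 -0.3623]
AᵀP(A−BK) = [6.9313 1.7230; 1.7230 0.5428]
P' = Q + AᵀP(A−BK) = [7.9313 1.7230; 1.7230 2.7928]
tr(P') = 10.7241


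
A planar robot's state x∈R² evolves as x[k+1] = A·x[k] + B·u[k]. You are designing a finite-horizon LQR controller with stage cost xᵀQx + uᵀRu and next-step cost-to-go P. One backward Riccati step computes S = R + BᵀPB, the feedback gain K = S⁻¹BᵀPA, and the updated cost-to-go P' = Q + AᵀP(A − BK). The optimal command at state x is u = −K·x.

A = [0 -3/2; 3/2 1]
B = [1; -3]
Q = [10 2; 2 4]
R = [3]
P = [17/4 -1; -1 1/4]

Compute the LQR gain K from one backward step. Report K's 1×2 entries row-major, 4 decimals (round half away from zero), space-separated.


-0.1694 -0.8145

BᵀP = [7.2500 -1.7500]
S = R + BᵀPB = [3] + [12.5000] = [15.5000]
BᵀPA = [-2.6250 -12.6250]
K = S⁻¹·BᵀPA = [-0.1694 -0.8145]
A−BK = [0.1694 -0.6855; 0.9919 -1.4435]
AᵀP(A−BK) = [0.1179 0.4869; 0.4869 2.5292]
P' = Q + AᵀP(A−BK) = [10.1179 2.4869; 2.4869 6.5292]
tr(P') = 16.6472


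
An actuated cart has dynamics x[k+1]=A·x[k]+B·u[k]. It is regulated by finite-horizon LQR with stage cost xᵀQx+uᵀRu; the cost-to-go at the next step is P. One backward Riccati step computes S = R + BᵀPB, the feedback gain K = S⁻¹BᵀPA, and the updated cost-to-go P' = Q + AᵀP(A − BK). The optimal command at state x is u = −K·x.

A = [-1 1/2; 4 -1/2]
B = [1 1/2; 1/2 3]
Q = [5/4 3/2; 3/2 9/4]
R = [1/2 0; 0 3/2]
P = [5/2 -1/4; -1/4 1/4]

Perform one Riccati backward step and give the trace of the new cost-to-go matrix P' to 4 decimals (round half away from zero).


BᵀP = [2.3750 -0.1250; 0.5000 0.6250]
S = R + BᵀPB = [1/2 0; 0 3/2] + [2.3125 0.8125; 0.8125 2.1250] = [2.8125 0.8125; 0.8125 3.6250]
BᵀPA = [-2.8750 1.2500; 2.0000 -0.0625]
K = S⁻¹·BᵀPA = [-1.2634 0.4805; 0.8349 -0.1249]
A−BK = [-0.1540 0.0819; 2.1270 -0.3654]
AᵀP(A−BK) = [3.1979 -0.7435; -0.7435 0.2040]
P' = Q + AᵀP(A−BK) = [4.4479 0.7565; 0.7565 2.4540]
tr(P') = 6.9019

6.9019


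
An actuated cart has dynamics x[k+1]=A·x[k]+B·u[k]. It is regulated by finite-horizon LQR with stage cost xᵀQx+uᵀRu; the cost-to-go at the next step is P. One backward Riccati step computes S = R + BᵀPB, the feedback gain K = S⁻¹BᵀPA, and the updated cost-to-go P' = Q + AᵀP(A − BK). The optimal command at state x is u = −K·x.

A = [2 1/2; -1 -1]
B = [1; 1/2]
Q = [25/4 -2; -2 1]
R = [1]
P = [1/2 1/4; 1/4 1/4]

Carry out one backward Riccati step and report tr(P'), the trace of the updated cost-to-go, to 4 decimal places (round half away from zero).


BᵀP = [0.6250 0.3750]
S = R + BᵀPB = [1] + [0.8125] = [1.8125]
BᵀPA = [0.8750 -0.0625]
K = S⁻¹·BᵀPA = [0.4828 -0.0345]
A−BK = [1.5172 0.5345; -1.2414 -0.9828]
AᵀP(A−BK) = [0.8276 0.1552; 0.1552 0.1228]
P' = Q + AᵀP(A−BK) = [7.0776 -1.8448; -1.8448 1.1228]
tr(P') = 8.2004

8.2004


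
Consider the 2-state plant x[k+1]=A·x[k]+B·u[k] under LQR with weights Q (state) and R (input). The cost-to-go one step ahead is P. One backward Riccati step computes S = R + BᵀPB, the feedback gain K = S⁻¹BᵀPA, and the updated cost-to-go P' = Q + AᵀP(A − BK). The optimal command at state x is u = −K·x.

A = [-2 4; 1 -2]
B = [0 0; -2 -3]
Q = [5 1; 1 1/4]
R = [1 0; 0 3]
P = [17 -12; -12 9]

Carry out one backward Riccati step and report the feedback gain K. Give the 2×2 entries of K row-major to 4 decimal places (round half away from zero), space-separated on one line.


-1.0313 2.0625 -0.5156 1.0313

BᵀP = [24.0000 -18.0000; 36.0000 -27.0000]
S = R + BᵀPB = [1 0; 0 3] + [36.0000 54.0000; 54.0000 81.0000] = [37.0000 54.0000; 54.0000 84.0000]
BᵀPA = [-66.0000 132.0000; -99.0000 198.0000]
K = S⁻¹·BᵀPA = [-1.0313 2.0625; -0.5156 1.0313]
A−BK = [-2.0000 4.0000; -2.6094 5.2188]
AᵀP(A−BK) = [5.8906 -11.7813; -11.7813 23.5625]
P' = Q + AᵀP(A−BK) = [10.8906 -10.7813; -10.7813 23.8125]
tr(P') = 34.7031


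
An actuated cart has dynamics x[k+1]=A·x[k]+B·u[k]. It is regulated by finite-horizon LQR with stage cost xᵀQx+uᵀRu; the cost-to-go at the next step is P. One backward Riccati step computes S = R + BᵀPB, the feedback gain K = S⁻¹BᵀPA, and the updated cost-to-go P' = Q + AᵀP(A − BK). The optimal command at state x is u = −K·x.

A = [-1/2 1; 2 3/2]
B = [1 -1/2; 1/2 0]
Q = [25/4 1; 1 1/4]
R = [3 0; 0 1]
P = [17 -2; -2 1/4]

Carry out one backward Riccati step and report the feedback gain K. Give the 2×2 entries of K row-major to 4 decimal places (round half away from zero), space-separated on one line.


-0.3791 0.4293 0.6128 -0.6792

BᵀP = [16.0000 -1.8750; -8.5000 1.0000]
S = R + BᵀPB = [3 0; 0 1] + [15.0625 -8.0000; -8.0000 4.2500] = [18.0625 -8.0000; -8.0000 5.2500]
BᵀPA = [-11.7500 13.1875; 6.2500 -7.0000]
K = S⁻¹·BᵀPA = [-0.3791 0.4293; 0.6128 -0.6792]
A−BK = [0.1855 0.2311; 2.1896 1.2854]
AᵀP(A−BK) = [0.9655 -0.9610; -0.9610 1.1470]
P' = Q + AᵀP(A−BK) = [7.2155 0.0390; 0.0390 1.3970]
tr(P') = 8.6125


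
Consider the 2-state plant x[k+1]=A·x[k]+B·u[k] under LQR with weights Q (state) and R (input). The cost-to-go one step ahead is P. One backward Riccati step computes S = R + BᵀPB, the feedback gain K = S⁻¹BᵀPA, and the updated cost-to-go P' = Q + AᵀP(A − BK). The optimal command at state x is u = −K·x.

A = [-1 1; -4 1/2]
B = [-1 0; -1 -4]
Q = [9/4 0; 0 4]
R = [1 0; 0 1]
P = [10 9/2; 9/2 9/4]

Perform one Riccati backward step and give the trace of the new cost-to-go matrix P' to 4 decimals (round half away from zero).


8.2646

BᵀP = [-14.5000 -6.7500; -18.0000 -9.0000]
S = R + BᵀPB = [1 0; 0 1] + [21.2500 27.0000; 27.0000 36.0000] = [22.2500 27.0000; 27.0000 37.0000]
BᵀPA = [41.5000 -17.8750; 54.0000 -22.5000]
K = S⁻¹·BᵀPA = [0.8223 -0.5716; 0.8594 -0.1910]
A−BK = [-0.1777 0.4284; 0.2599 -0.8355]
AᵀP(A−BK) = [1.4668 -0.7149; -0.7149 0.5477]
P' = Q + AᵀP(A−BK) = [3.7168 -0.7149; -0.7149 4.5477]
tr(P') = 8.2646


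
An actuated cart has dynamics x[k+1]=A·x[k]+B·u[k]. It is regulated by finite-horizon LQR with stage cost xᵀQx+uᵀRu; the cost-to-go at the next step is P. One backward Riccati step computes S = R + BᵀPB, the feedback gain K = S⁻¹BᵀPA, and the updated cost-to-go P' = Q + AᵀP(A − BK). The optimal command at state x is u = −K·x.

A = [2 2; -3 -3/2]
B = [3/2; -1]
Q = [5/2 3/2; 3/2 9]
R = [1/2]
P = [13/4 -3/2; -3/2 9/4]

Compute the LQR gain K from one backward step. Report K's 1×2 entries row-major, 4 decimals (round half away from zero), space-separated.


BᵀP = [6.3750 -4.5000]
S = R + BᵀPB = [1/2] + [14.0625] = [14.5625]
BᵀPA = [26.2500 19.5000]
K = S⁻¹·BᵀPA = [1.8026 1.3391]
A−BK = [-0.7039 -0.0086; -1.1974 -0.1609]
AᵀP(A−BK) = [3.9324 1.4748; 1.4748 0.9509]
P' = Q + AᵀP(A−BK) = [6.4324 2.9748; 2.9748 9.9509]
tr(P') = 16.3833

1.8026 1.3391


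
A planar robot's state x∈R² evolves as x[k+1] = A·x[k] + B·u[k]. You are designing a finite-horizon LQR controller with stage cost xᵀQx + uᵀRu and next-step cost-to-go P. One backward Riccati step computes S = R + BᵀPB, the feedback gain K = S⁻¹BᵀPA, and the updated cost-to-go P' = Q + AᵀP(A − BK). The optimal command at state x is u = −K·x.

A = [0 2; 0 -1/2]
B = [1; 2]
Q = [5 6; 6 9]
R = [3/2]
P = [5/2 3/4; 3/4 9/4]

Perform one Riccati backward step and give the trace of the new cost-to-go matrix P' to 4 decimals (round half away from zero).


21.2568

BᵀP = [4.0000 5.2500]
S = R + BᵀPB = [3/2] + [14.5000] = [16.0000]
BᵀPA = [0.0000 5.3750]
K = S⁻¹·BᵀPA = [0.0000 0.3359]
A−BK = [0.0000 1.6641; 0.0000 -1.1719]
AᵀP(A−BK) = [0.0000 0.0000; 0.0000 7.2568]
P' = Q + AᵀP(A−BK) = [5.0000 6.0000; 6.0000 16.2568]
tr(P') = 21.2568


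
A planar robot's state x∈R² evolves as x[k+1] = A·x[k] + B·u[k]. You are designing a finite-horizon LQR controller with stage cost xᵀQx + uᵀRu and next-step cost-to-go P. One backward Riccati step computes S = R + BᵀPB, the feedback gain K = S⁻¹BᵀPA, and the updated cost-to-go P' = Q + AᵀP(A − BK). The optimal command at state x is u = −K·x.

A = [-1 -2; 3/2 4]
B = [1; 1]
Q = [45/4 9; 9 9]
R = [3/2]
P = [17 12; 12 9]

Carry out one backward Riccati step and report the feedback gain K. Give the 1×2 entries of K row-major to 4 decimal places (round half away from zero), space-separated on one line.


BᵀP = [29.0000 21.0000]
S = R + BᵀPB = [3/2] + [50.0000] = [51.5000]
BᵀPA = [2.5000 26.0000]
K = S⁻¹·BᵀPA = [0.0485 0.5049]
A−BK = [-1.0485 -2.5049; 1.4515 3.4951]
AᵀP(A−BK) = [1.1286 2.7379; 2.7379 6.8738]
P' = Q + AᵀP(A−BK) = [12.3786 11.7379; 11.7379 15.8738]
tr(P') = 28.2524

0.0485 0.5049


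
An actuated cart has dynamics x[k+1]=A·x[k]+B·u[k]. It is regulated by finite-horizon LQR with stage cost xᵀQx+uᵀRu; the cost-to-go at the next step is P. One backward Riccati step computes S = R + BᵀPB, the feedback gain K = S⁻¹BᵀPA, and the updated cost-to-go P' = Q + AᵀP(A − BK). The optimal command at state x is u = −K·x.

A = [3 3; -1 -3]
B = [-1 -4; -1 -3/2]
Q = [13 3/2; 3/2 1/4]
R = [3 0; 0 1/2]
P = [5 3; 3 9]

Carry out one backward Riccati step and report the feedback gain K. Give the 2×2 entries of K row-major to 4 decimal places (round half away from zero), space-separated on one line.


1.1763 2.3107 -0.7811 -0.8229

BᵀP = [-8.0000 -12.0000; -24.5000 -25.5000]
S = R + BᵀPB = [3 0; 0 1/2] + [20.0000 50.0000; 50.0000 136.2500] = [23.0000 50.0000; 50.0000 136.7500]
BᵀPA = [-12.0000 12.0000; -48.0000 3.0000]
K = S⁻¹·BᵀPA = [1.1763 2.3107; -0.7811 -0.8229]
A−BK = [1.0519 2.0190; -0.9954 -1.9237]
AᵀP(A−BK) = [12.6230 24.2278; 24.2278 46.7400]
P' = Q + AᵀP(A−BK) = [25.6230 25.7278; 25.7278 46.9900]
tr(P') = 72.6130


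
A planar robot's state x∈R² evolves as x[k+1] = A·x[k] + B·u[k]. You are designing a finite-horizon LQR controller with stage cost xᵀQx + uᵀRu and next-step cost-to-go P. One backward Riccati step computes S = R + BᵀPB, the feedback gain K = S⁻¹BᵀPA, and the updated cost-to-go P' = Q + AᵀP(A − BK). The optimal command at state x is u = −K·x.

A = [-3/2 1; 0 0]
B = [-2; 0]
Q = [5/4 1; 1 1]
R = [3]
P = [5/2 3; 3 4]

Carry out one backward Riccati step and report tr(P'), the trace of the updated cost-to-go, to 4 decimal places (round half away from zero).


4.1250

BᵀP = [-5.0000 -6.0000]
S = R + BᵀPB = [3] + [10.0000] = [13.0000]
BᵀPA = [7.5000 -5.0000]
K = S⁻¹·BᵀPA = [0.5769 -0.3846]
A−BK = [-0.3462 0.2308; 0.0000 0.0000]
AᵀP(A−BK) = [1.2981 -0.8654; -0.8654 0.5769]
P' = Q + AᵀP(A−BK) = [2.5481 0.1346; 0.1346 1.5769]
tr(P') = 4.1250


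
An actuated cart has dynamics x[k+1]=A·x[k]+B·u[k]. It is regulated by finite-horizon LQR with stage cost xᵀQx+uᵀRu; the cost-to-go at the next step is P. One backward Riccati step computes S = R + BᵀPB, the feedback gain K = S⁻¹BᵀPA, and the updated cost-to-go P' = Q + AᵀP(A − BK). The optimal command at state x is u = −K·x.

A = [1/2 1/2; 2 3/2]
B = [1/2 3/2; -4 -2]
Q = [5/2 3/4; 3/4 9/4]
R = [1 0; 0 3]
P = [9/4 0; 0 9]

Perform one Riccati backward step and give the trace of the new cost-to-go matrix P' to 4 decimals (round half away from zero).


BᵀP = [1.1250 -36.0000; 3.3750 -18.0000]
S = R + BᵀPB = [1 0; 0 3] + [144.5625 73.6875; 73.6875 41.0625] = [145.5625 73.6875; 73.6875 44.0625]
BᵀPA = [-71.4375 -53.4375; -34.3125 -25.3125]
K = S⁻¹·BᵀPA = [-0.6294 -0.4973; 0.2738 0.2572]
A−BK = [0.4040 0.3628; 0.0301 0.0252]
AᵀP(A−BK) = [0.9964 0.8609; 0.8609 0.7477]
P' = Q + AᵀP(A−BK) = [3.4964 1.6109; 1.6109 2.9977]
tr(P') = 6.4941

6.4941


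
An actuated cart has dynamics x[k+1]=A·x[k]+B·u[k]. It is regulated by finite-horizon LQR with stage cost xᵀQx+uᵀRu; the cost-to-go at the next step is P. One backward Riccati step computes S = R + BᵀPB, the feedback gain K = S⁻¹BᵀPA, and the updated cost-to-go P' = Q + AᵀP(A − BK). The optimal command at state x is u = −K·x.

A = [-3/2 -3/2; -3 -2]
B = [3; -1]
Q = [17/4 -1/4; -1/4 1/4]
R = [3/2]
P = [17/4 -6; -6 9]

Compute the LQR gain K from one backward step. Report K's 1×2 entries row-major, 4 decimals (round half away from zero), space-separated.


BᵀP = [18.7500 -27.0000]
S = R + BᵀPB = [3/2] + [83.2500] = [84.7500]
BᵀPA = [52.8750 25.8750]
K = S⁻¹·BᵀPA = [0.6239 0.3053]
A−BK = [-3.3717 -2.4159; -2.3761 -1.6947]
AᵀP(A−BK) = [3.5741 2.4192; 2.4192 1.6626]
P' = Q + AᵀP(A−BK) = [7.8241 2.1692; 2.1692 1.9126]
tr(P') = 9.7367

0.6239 0.3053


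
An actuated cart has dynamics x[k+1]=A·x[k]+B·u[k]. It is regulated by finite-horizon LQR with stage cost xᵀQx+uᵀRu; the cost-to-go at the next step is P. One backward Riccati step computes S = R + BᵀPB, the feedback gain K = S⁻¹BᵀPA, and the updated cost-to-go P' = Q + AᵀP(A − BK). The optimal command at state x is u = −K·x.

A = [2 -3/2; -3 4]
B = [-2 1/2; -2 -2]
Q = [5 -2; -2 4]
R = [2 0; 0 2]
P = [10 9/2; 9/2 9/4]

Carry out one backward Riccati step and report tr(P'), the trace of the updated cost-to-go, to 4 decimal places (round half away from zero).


BᵀP = [-29.0000 -13.5000; -4.0000 -2.2500]
S = R + BᵀPB = [2 0; 0 2] + [85.0000 12.5000; 12.5000 2.5000] = [87.0000 12.5000; 12.5000 4.5000]
BᵀPA = [-17.5000 -10.5000; -1.2500 -3.0000]
K = S⁻¹·BᵀPA = [-0.2683 -0.0414; 0.4676 -0.5515]
A−BK = [1.2295 -1.3071; -2.6015 2.8140]
AᵀP(A−BK) = [2.1387 -2.1647; -2.1647 2.4102]
P' = Q + AᵀP(A−BK) = [7.1387 -4.1647; -4.1647 6.4102]
tr(P') = 13.5489

13.5489


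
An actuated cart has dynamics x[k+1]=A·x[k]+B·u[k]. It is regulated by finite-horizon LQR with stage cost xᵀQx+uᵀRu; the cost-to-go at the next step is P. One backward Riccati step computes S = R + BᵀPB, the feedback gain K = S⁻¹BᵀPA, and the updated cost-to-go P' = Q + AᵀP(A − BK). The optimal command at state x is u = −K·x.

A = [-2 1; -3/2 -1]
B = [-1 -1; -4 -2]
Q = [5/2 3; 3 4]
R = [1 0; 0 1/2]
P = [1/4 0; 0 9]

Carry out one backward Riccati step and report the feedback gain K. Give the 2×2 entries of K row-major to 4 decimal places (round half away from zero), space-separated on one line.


BᵀP = [-0.2500 -36.0000; -0.2500 -18.0000]
S = R + BᵀPB = [1 0; 0 1/2] + [144.2500 72.2500; 72.2500 36.2500] = [145.2500 72.2500; 72.2500 36.7500]
BᵀPA = [54.5000 35.7500; 27.5000 17.7500]
K = S⁻¹·BᵀPA = [0.1357 0.2662; 0.4814 -0.0403]
A−BK = [-1.3828 1.2259; 0.0058 -0.0159]
AᵀP(A−BK) = [0.6127 -0.3982; -0.3982 0.4496]
P' = Q + AᵀP(A−BK) = [3.1127 2.6018; 2.6018 4.4496]
tr(P') = 7.5623

0.1357 0.2662 0.4814 -0.0403


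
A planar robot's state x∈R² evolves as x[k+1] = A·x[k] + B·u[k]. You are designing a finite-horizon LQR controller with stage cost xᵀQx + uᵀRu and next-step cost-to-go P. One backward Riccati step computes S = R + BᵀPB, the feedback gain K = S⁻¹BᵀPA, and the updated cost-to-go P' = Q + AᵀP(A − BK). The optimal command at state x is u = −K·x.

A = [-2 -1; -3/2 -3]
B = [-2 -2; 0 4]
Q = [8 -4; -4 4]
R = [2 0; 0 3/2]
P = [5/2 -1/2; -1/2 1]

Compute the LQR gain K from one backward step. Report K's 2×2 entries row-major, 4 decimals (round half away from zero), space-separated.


BᵀP = [-5.0000 1.0000; -7.0000 5.0000]
S = R + BᵀPB = [2 0; 0 3/2] + [10.0000 14.0000; 14.0000 34.0000] = [12.0000 14.0000; 14.0000 35.5000]
BᵀPA = [8.5000 2.0000; 6.5000 -8.0000]
K = S⁻¹·BᵀPA = [0.9163 0.7957; -0.1783 -0.5391]
A−BK = [-0.5239 -0.4870; -0.7870 -0.8435]
AᵀP(A−BK) = [2.6201 2.4913; 2.4913 2.5957]
P' = Q + AᵀP(A−BK) = [10.6201 -1.5087; -1.5087 6.5957]
tr(P') = 17.2158

0.9163 0.7957 -0.1783 -0.5391


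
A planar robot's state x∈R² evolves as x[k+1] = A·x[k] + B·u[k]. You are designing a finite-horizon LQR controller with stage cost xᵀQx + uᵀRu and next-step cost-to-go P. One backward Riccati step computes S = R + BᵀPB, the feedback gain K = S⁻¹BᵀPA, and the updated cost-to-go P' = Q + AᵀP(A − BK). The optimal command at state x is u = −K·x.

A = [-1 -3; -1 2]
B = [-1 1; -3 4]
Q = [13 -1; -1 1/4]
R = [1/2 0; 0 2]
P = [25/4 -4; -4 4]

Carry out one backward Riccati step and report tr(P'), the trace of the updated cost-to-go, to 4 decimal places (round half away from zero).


63.4595

BᵀP = [5.7500 -8.0000; -9.7500 12.0000]
S = R + BᵀPB = [1/2 0; 0 2] + [18.2500 -26.2500; -26.2500 38.2500] = [18.7500 -26.2500; -26.2500 40.2500]
BᵀPA = [2.2500 -33.2500; -2.2500 53.2500]
K = S⁻¹·BᵀPA = [0.4800 0.9067; 0.2571 1.9143]
A−BK = [-0.7771 -4.0076; -0.5886 -2.9371]
AᵀP(A−BK) = [1.7486 9.0171; 9.0171 48.4610]
P' = Q + AᵀP(A−BK) = [14.7486 8.0171; 8.0171 48.7110]
tr(P') = 63.4595


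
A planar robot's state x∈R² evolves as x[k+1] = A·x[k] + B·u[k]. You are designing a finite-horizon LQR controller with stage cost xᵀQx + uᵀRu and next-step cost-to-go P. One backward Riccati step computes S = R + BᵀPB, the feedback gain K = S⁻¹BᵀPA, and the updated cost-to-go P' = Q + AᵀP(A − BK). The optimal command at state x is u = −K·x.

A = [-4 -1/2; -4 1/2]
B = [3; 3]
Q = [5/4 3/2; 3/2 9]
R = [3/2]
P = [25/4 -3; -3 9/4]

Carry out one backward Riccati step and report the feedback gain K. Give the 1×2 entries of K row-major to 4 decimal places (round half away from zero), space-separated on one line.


BᵀP = [9.7500 -2.2500]
S = R + BᵀPB = [3/2] + [22.5000] = [24.0000]
BᵀPA = [-30.0000 -6.0000]
K = S⁻¹·BᵀPA = [-1.2500 -0.2500]
A−BK = [-0.2500 0.2500; -0.2500 1.2500]
AᵀP(A−BK) = [2.5000 0.5000; 0.5000 2.1250]
P' = Q + AᵀP(A−BK) = [3.7500 2.0000; 2.0000 11.1250]
tr(P') = 14.8750

-1.2500 -0.2500


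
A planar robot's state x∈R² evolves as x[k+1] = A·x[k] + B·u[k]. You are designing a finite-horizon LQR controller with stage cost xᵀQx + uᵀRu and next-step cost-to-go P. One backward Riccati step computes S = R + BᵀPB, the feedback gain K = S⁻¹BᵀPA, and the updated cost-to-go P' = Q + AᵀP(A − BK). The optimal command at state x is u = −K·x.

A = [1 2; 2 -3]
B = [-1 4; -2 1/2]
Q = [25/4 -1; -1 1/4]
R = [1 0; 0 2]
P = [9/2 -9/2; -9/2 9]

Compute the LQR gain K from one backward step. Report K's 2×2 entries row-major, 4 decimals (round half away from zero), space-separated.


-0.9531 1.6690 -0.0091 0.9137

BᵀP = [4.5000 -13.5000; 15.7500 -13.5000]
S = R + BᵀPB = [1 0; 0 2] + [22.5000 11.2500; 11.2500 56.2500] = [23.5000 11.2500; 11.2500 58.2500]
BᵀPA = [-22.5000 49.5000; -11.2500 72.0000]
K = S⁻¹·BᵀPA = [-0.9531 1.6690; -0.0091 0.9137]
A−BK = [0.0831 0.0141; 0.0983 -0.1189]
AᵀP(A−BK) = [0.9531 -1.6690; -1.6690 4.5985]
P' = Q + AᵀP(A−BK) = [7.2031 -2.6690; -2.6690 4.8485]
tr(P') = 12.0516


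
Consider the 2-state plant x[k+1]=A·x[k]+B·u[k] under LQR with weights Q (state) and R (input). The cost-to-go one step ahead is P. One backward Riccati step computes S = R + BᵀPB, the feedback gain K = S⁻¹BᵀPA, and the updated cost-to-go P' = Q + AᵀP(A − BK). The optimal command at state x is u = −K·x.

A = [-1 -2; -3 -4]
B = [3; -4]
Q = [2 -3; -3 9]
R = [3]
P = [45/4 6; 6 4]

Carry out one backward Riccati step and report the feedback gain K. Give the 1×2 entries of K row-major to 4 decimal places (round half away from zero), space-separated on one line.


-0.6495 -1.1340

BᵀP = [9.7500 2.0000]
S = R + BᵀPB = [3] + [21.2500] = [24.2500]
BᵀPA = [-15.7500 -27.5000]
K = S⁻¹·BᵀPA = [-0.6495 -1.1340]
A−BK = [0.9485 1.4021; -5.5979 -8.5361]
AᵀP(A−BK) = [73.0206 112.6392; 112.6392 173.8144]
P' = Q + AᵀP(A−BK) = [75.0206 109.6392; 109.6392 182.8144]
tr(P') = 257.8351


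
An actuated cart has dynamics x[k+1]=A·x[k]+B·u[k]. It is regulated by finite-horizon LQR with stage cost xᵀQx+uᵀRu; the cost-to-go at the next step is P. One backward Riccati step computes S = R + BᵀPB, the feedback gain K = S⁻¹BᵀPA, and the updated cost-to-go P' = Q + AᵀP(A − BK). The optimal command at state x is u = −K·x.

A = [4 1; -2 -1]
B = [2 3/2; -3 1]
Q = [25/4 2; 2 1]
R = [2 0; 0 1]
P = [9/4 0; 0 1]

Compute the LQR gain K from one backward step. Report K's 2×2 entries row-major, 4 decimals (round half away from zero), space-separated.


0.9936 0.3464 1.1007 0.1523

BᵀP = [4.5000 -3.0000; 3.3750 1.0000]
S = R + BᵀPB = [2 0; 0 1] + [18.0000 3.7500; 3.7500 6.0625] = [20.0000 3.7500; 3.7500 7.0625]
BᵀPA = [24.0000 7.5000; 11.5000 2.3750]
K = S⁻¹·BᵀPA = [0.9936 0.3464; 1.1007 0.1523]
A−BK = [0.3617 0.0786; -0.1199 -0.1130]
AᵀP(A−BK) = [3.4948 0.9337; 0.9337 0.2899]
P' = Q + AᵀP(A−BK) = [9.7448 2.9337; 2.9337 1.2899]
tr(P') = 11.0348


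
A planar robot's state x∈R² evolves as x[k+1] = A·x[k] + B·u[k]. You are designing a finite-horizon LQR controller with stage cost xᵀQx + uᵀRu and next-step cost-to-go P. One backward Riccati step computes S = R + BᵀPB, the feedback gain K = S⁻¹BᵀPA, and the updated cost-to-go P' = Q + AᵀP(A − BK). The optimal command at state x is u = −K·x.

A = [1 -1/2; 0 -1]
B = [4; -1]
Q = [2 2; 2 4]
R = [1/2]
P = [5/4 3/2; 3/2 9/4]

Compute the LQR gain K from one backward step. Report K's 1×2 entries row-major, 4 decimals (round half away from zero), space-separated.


BᵀP = [3.5000 3.7500]
S = R + BᵀPB = [1/2] + [10.2500] = [10.7500]
BᵀPA = [3.5000 -5.5000]
K = S⁻¹·BᵀPA = [0.3256 -0.5116]
A−BK = [-0.3023 1.5465; 0.3256 -1.5116]
AᵀP(A−BK) = [0.1105 -0.3343; -0.3343 1.2485]
P' = Q + AᵀP(A−BK) = [2.1105 1.6657; 1.6657 5.2485]
tr(P') = 7.3590

0.3256 -0.5116


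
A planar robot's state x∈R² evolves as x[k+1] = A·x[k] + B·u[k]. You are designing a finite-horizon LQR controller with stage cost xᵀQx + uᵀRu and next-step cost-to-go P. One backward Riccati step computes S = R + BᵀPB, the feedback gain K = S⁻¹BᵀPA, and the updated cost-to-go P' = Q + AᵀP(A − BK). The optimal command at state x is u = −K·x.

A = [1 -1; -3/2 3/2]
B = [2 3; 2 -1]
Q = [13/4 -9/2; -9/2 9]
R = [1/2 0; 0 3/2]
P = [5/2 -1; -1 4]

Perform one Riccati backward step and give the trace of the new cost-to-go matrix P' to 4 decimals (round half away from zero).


BᵀP = [3.0000 6.0000; 8.5000 -7.0000]
S = R + BᵀPB = [1/2 0; 0 3/2] + [18.0000 3.0000; 3.0000 32.5000] = [18.5000 3.0000; 3.0000 34.0000]
BᵀPA = [-6.0000 6.0000; 19.0000 -19.0000]
K = S⁻¹·BᵀPA = [-0.4210 0.4210; 0.5960 -0.5960]
A−BK = [0.0540 -0.0540; -0.0621 0.0621]
AᵀP(A−BK) = [0.6508 -0.6508; -0.6508 0.6508]
P' = Q + AᵀP(A−BK) = [3.9008 -5.1508; -5.1508 9.6508]
tr(P') = 13.5516

13.5516


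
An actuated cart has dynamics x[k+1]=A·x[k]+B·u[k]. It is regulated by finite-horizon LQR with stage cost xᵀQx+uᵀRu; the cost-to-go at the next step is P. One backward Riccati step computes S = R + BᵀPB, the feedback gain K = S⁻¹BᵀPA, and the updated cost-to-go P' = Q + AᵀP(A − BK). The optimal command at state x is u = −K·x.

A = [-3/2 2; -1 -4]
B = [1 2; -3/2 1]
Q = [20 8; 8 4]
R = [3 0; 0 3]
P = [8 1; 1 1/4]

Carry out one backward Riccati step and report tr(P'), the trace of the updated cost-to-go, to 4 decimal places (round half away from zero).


BᵀP = [6.5000 0.6250; 17.0000 2.2500]
S = R + BᵀPB = [3 0; 0 3] + [5.5625 13.6250; 13.6250 36.2500] = [8.5625 13.6250; 13.6250 39.2500]
BᵀPA = [-10.3750 10.5000; -27.7500 25.0000]
K = S⁻¹·BᵀPA = [-0.1936 0.4753; -0.6398 0.4720]
A−BK = [-0.0268 0.5808; -0.6506 -3.7590]
AᵀP(A−BK) = [1.4869 -0.9722; -0.9722 3.2106]
P' = Q + AᵀP(A−BK) = [21.4869 7.0278; 7.0278 7.2106]
tr(P') = 28.6975

28.6975


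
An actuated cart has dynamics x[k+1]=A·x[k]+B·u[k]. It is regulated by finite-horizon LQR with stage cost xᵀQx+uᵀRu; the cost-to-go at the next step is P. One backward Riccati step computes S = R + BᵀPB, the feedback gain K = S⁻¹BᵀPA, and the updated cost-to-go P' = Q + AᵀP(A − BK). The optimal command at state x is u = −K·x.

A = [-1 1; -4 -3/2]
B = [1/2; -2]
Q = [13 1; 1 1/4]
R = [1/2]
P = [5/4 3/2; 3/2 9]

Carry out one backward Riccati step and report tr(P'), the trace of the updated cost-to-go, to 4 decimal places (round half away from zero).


BᵀP = [-2.3750 -17.2500]
S = R + BᵀPB = [1/2] + [33.3125] = [33.8125]
BᵀPA = [71.3750 23.5000]
K = S⁻¹·BᵀPA = [2.1109 0.6950]
A−BK = [-2.0555 0.6525; 0.2218 -0.1100]
AᵀP(A−BK) = [6.5841 -0.6063; -0.6063 0.6673]
P' = Q + AᵀP(A−BK) = [19.5841 0.3937; 0.3937 0.9173]
tr(P') = 20.5014

20.5014


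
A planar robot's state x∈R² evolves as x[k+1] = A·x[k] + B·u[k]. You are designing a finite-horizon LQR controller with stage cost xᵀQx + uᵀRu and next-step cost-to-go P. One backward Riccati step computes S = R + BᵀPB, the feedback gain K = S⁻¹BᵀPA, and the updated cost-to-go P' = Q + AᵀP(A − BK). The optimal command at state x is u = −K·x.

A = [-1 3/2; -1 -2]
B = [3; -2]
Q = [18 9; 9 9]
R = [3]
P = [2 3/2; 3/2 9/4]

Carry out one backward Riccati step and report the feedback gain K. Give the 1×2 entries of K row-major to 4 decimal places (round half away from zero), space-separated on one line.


BᵀP = [3.0000 0.0000]
S = R + BᵀPB = [3] + [9.0000] = [12.0000]
BᵀPA = [-3.0000 4.5000]
K = S⁻¹·BᵀPA = [-0.2500 0.3750]
A−BK = [-0.2500 0.3750; -1.5000 -1.2500]
AᵀP(A−BK) = [6.5000 3.3750; 3.3750 2.8125]
P' = Q + AᵀP(A−BK) = [24.5000 12.3750; 12.3750 11.8125]
tr(P') = 36.3125

-0.2500 0.3750


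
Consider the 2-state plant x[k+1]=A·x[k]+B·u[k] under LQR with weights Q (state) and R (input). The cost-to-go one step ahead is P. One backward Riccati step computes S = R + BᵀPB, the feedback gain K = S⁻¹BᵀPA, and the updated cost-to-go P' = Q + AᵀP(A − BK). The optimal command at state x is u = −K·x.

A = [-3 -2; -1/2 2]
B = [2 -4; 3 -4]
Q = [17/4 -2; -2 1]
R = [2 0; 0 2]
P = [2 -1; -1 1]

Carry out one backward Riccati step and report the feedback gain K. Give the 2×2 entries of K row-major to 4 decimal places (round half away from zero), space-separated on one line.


0.5323 1.0323 0.9032 0.9032

BᵀP = [1.0000 1.0000; -4.0000 0.0000]
S = R + BᵀPB = [2 0; 0 2] + [5.0000 -8.0000; -8.0000 16.0000] = [7.0000 -8.0000; -8.0000 18.0000]
BᵀPA = [-3.5000 0.0000; 12.0000 8.0000]
K = S⁻¹·BᵀPA = [0.5323 1.0323; 0.9032 0.9032]
A−BK = [-0.4516 -0.4516; 1.5161 2.5161]
AᵀP(A−BK) = [6.2742 8.7742; 8.7742 12.7742]
P' = Q + AᵀP(A−BK) = [10.5242 6.7742; 6.7742 13.7742]
tr(P') = 24.2984


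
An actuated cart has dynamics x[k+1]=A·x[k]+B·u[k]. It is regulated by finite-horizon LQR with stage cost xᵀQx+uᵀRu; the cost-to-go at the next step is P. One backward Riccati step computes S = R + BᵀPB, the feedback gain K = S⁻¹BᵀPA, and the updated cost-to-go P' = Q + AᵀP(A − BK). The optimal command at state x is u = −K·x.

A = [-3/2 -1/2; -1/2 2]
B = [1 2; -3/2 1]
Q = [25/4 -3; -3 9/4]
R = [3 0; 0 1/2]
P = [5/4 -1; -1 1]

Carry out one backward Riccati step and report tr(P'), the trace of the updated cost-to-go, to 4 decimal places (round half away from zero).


10.4206

BᵀP = [2.7500 -2.5000; 1.5000 -1.0000]
S = R + BᵀPB = [3 0; 0 1/2] + [6.5000 3.0000; 3.0000 2.0000] = [9.5000 3.0000; 3.0000 2.5000]
BᵀPA = [-2.8750 -6.3750; -1.7500 -2.7500]
K = S⁻¹·BᵀPA = [-0.1314 -0.5212; -0.5424 -0.4746]
A−BK = [-0.2839 0.9703; -0.1547 1.6928]
AᵀP(A−BK) = [0.2357 0.3586; 0.3586 1.6849]
P' = Q + AᵀP(A−BK) = [6.4857 -2.6414; -2.6414 3.9349]
tr(P') = 10.4206


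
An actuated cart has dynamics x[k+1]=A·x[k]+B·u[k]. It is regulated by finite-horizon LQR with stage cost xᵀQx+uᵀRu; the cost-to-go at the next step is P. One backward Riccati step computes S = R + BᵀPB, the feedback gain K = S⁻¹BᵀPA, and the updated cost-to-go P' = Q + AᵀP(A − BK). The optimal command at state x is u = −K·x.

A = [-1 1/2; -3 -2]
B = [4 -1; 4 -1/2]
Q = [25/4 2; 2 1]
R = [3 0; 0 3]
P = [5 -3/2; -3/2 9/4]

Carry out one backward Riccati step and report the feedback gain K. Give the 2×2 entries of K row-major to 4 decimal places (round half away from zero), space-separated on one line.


-0.4365 -0.1436 -0.5154 -0.7222

BᵀP = [14.0000 3.0000; -4.2500 0.3750]
S = R + BᵀPB = [3 0; 0 3] + [68.0000 -15.5000; -15.5000 4.0625] = [71.0000 -15.5000; -15.5000 7.0625]
BᵀPA = [-23.0000 1.0000; 3.1250 -2.8750]
K = S⁻¹·BᵀPA = [-0.4365 -0.1436; -0.5154 -0.7222]
A−BK = [0.2304 0.3521; -1.5118 -1.7868]
AᵀP(A−BK) = [7.8220 9.2046; 9.2046 11.3173]
P' = Q + AᵀP(A−BK) = [14.0720 11.2046; 11.2046 12.3173]
tr(P') = 26.3893


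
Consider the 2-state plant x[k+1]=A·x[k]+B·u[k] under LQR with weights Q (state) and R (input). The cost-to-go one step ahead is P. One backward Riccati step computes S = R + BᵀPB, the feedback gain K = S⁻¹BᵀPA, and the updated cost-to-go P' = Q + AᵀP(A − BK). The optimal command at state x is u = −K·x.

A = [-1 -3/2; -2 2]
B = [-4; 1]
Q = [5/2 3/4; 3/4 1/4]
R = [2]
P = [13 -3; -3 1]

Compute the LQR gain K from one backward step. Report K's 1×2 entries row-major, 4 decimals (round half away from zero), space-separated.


BᵀP = [-55.0000 13.0000]
S = R + BᵀPB = [2] + [233.0000] = [235.0000]
BᵀPA = [29.0000 108.5000]
K = S⁻¹·BᵀPA = [0.1234 0.4617]
A−BK = [-0.5064 0.3468; -2.1234 1.5383]
AᵀP(A−BK) = [1.4213 -0.8894; -0.8894 1.1553]
P' = Q + AᵀP(A−BK) = [3.9213 -0.1394; -0.1394 1.4053]
tr(P') = 5.3266

0.1234 0.4617


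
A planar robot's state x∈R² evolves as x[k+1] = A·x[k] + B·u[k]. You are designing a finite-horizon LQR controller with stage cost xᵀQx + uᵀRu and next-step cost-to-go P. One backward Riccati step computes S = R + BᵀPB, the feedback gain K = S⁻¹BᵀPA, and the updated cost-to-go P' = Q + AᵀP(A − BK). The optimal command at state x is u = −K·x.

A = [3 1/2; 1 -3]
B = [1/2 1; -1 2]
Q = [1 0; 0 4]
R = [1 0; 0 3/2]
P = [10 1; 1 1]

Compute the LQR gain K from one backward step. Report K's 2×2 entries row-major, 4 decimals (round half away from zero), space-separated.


BᵀP = [4.0000 -0.5000; 12.0000 3.0000]
S = R + BᵀPB = [1 0; 0 3/2] + [2.5000 3.0000; 3.0000 18.0000] = [3.5000 3.0000; 3.0000 19.5000]
BᵀPA = [11.5000 3.5000; 39.0000 -3.0000]
K = S⁻¹·BᵀPA = [1.8101 1.3038; 1.7215 -0.3544]
A−BK = [0.3734 0.2025; -0.6329 -0.9873]
AᵀP(A−BK) = [9.0443 2.3291; 2.3291 2.8734]
P' = Q + AᵀP(A−BK) = [10.0443 2.3291; 2.3291 6.8734]
tr(P') = 16.9177

1.8101 1.3038 1.7215 -0.3544


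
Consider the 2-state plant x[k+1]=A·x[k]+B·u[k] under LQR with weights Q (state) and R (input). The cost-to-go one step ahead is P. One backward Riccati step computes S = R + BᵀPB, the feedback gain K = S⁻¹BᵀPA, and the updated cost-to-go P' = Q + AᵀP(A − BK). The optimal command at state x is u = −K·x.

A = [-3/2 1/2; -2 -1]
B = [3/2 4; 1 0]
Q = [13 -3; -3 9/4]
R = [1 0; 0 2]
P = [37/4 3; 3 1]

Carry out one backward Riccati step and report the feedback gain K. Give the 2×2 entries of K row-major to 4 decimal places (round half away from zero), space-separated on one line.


BᵀP = [16.8750 5.5000; 37.0000 12.0000]
S = R + BᵀPB = [1 0; 0 2] + [30.8125 67.5000; 67.5000 148.0000] = [31.8125 67.5000; 67.5000 150.0000]
BᵀPA = [-36.3125 2.9375; -79.5000 6.5000]
K = S⁻¹·BᵀPA = [-0.3739 0.0087; -0.3617 0.0394]
A−BK = [0.5078 0.3293; -1.6261 -1.0087]
AᵀP(A−BK) = [0.4765 0.0122; 0.0122 0.0307]
P' = Q + AᵀP(A−BK) = [13.4765 -2.9878; -2.9878 2.2807]
tr(P') = 15.7572

-0.3739 0.0087 -0.3617 0.0394


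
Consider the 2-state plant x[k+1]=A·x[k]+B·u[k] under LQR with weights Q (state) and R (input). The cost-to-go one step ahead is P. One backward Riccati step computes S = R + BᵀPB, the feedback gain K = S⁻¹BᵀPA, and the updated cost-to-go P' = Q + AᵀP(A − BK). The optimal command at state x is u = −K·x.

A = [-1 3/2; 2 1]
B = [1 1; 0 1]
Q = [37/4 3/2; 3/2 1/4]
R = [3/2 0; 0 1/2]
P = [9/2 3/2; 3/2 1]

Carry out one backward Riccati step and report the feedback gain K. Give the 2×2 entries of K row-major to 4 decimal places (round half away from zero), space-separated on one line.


BᵀP = [4.5000 1.5000; 6.0000 2.5000]
S = R + BᵀPB = [3/2 0; 0 1/2] + [4.5000 6.0000; 6.0000 8.5000] = [6.0000 6.0000; 6.0000 9.0000]
BᵀPA = [-1.5000 8.2500; -1.0000 11.5000]
K = S⁻¹·BᵀPA = [-0.4167 0.2917; 0.1667 1.0833]
A−BK = [-0.7500 0.1250; 1.8333 -0.0833]
AᵀP(A−BK) = [2.0417 -0.2292; -0.2292 0.7604]
P' = Q + AᵀP(A−BK) = [11.2917 1.2708; 1.2708 1.0104]
tr(P') = 12.3021

-0.4167 0.2917 0.1667 1.0833


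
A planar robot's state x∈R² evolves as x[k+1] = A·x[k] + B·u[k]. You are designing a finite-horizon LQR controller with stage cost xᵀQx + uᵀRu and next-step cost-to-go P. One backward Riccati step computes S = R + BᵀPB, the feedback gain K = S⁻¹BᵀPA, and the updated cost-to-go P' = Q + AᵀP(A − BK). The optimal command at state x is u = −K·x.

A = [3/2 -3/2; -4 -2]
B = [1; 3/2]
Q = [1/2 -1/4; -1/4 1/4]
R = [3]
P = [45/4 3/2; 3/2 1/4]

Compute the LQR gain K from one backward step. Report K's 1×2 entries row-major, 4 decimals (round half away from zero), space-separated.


0.6602 -1.2427

BᵀP = [13.5000 1.8750]
S = R + BᵀPB = [3] + [16.3125] = [19.3125]
BᵀPA = [12.7500 -24.0000]
K = S⁻¹·BᵀPA = [0.6602 -1.2427]
A−BK = [0.8398 -0.2573; -4.9903 -0.1359]
AᵀP(A−BK) = [2.8950 -2.9678; -2.9678 5.4873]
P' = Q + AᵀP(A−BK) = [3.3950 -3.2178; -3.2178 5.7373]
tr(P') = 9.1323


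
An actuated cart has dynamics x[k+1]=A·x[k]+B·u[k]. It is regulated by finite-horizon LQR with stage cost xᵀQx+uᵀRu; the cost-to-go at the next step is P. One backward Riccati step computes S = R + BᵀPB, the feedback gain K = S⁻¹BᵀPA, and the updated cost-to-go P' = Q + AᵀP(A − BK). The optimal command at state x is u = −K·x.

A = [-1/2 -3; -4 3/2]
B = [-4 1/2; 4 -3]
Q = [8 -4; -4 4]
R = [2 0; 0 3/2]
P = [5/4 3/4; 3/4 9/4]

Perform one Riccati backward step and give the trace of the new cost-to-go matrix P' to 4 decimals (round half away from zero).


BᵀP = [-2.0000 6.0000; -1.6250 -6.3750]
S = R + BᵀPB = [2 0; 0 3/2] + [32.0000 -19.0000; -19.0000 18.3125] = [34.0000 -19.0000; -19.0000 19.8125]
BᵀPA = [-23.0000 15.0000; 26.3125 -4.6875]
K = S⁻¹·BᵀPA = [0.1415 0.6657; 1.4638 0.4018]
A−BK = [-0.6657 -0.5380; -0.1747 0.0426]
AᵀP(A−BK) = [4.0514 1.5510; 1.5510 1.4601]
P' = Q + AᵀP(A−BK) = [12.0514 -2.4490; -2.4490 5.4601]
tr(P') = 17.5115

17.5115


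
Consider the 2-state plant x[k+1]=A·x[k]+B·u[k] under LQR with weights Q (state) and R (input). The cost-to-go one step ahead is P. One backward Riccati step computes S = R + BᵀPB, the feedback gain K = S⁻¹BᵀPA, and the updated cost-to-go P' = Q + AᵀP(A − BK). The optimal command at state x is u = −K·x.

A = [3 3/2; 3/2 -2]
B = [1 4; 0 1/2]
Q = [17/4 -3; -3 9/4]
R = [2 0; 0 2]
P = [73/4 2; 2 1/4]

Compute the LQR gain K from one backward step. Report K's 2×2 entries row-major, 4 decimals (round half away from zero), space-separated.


0.1783 0.0768 0.7316 0.2949

BᵀP = [18.2500 2.0000; 74.0000 8.1250]
S = R + BᵀPB = [2 0; 0 2] + [18.2500 74.0000; 74.0000 300.0625] = [20.2500 74.0000; 74.0000 302.0625]
BᵀPA = [57.7500 23.3750; 234.1875 94.7500]
K = S⁻¹·BᵀPA = [0.1783 0.0768; 0.7316 0.2949]
A−BK = [-0.1048 0.2438; 1.1342 -2.1474]
AᵀP(A−BK) = [1.1807 0.3868; 0.3868 0.3291]
P' = Q + AᵀP(A−BK) = [5.4307 -2.6132; -2.6132 2.5791]
tr(P') = 8.0098


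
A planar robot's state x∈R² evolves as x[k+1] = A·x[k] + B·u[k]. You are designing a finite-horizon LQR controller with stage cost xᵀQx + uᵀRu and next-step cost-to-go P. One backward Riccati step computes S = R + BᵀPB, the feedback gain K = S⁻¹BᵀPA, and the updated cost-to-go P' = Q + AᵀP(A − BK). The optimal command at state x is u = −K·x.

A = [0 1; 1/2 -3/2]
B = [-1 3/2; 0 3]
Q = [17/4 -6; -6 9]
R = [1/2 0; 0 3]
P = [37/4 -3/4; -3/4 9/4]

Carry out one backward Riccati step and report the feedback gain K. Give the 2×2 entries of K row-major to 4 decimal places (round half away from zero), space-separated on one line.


0.2042 -1.5310 0.1390 -0.3916

BᵀP = [-9.2500 0.7500; 11.6250 5.6250]
S = R + BᵀPB = [1/2 0; 0 3] + [9.2500 -11.6250; -11.6250 34.3125] = [9.7500 -11.6250; -11.6250 37.3125]
BᵀPA = [0.3750 -10.3750; 2.8125 3.1875]
K = S⁻¹·BᵀPA = [0.2042 -1.5310; 0.1390 -0.3916]
A−BK = [-0.0043 0.0564; 0.0830 -0.3253]
AᵀP(A−BK) = [0.0950 -0.3871; -0.3871 1.9269]
P' = Q + AᵀP(A−BK) = [4.3450 -6.3871; -6.3871 10.9269]
tr(P') = 15.2719


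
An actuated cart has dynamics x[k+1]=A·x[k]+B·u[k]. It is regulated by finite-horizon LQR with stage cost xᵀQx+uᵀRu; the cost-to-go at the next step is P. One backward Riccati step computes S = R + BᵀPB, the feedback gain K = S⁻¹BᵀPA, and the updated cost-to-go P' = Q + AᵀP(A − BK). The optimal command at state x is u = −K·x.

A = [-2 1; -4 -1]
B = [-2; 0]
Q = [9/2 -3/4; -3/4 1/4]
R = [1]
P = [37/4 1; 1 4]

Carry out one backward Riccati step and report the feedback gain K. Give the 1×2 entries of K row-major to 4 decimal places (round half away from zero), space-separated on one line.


1.1842 -0.4342

BᵀP = [-18.5000 -2.0000]
S = R + BᵀPB = [1] + [37.0000] = [38.0000]
BᵀPA = [45.0000 -16.5000]
K = S⁻¹·BᵀPA = [1.1842 -0.4342]
A−BK = [0.3684 0.1316; -4.0000 -1.0000]
AᵀP(A−BK) = [63.7105 15.0395; 15.0395 4.0855]
P' = Q + AᵀP(A−BK) = [68.2105 14.2895; 14.2895 4.3355]
tr(P') = 72.5461
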